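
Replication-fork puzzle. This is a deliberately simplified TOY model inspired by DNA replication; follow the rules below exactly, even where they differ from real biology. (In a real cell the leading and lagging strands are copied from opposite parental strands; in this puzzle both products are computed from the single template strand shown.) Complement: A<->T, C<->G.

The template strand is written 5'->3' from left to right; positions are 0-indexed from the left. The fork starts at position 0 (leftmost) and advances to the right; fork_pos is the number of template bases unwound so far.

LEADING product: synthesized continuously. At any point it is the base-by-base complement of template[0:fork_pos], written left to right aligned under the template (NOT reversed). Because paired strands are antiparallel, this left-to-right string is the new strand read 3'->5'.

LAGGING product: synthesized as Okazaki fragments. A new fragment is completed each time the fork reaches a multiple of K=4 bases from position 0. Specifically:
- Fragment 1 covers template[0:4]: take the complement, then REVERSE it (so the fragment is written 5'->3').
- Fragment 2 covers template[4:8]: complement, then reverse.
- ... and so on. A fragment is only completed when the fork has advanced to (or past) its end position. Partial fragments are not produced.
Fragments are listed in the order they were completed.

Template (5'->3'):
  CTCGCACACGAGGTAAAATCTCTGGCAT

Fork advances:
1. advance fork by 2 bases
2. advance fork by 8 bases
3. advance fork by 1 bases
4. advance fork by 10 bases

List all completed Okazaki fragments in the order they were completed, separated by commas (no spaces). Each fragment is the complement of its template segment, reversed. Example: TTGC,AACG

Step 1: advance 2 -> fork_pos = 0 + 2 = 2. Next multiple of 4 is 4 (not reached); still 0 fragment(s).
Step 2: advance 8 -> fork_pos = 2 + 8 = 10. Reached multiple(s) of 4: 4, 8 -> fragments 1-2 completed (2 total).
Step 3: advance 1 -> fork_pos = 10 + 1 = 11. Next multiple of 4 is 12 (not reached); still 2 fragment(s).
Step 4: advance 10 -> fork_pos = 11 + 10 = 21. Reached multiple(s) of 4: 12, 16, 20 -> fragments 3-5 completed (5 total).
Final fork_pos = 21, so 5 fragment(s) are complete. Build each: template segment -> complement -> reverse.
Fragment 1: template[0:4] = CTCG -> complement GAGC -> reversed CGAG
Fragment 2: template[4:8] = CACA -> complement GTGT -> reversed TGTG
Fragment 3: template[8:12] = CGAG -> complement GCTC -> reversed CTCG
Fragment 4: template[12:16] = GTAA -> complement CATT -> reversed TTAC
Fragment 5: template[16:20] = AATC -> complement TTAG -> reversed GATT

Answer: CGAG,TGTG,CTCG,TTAC,GATT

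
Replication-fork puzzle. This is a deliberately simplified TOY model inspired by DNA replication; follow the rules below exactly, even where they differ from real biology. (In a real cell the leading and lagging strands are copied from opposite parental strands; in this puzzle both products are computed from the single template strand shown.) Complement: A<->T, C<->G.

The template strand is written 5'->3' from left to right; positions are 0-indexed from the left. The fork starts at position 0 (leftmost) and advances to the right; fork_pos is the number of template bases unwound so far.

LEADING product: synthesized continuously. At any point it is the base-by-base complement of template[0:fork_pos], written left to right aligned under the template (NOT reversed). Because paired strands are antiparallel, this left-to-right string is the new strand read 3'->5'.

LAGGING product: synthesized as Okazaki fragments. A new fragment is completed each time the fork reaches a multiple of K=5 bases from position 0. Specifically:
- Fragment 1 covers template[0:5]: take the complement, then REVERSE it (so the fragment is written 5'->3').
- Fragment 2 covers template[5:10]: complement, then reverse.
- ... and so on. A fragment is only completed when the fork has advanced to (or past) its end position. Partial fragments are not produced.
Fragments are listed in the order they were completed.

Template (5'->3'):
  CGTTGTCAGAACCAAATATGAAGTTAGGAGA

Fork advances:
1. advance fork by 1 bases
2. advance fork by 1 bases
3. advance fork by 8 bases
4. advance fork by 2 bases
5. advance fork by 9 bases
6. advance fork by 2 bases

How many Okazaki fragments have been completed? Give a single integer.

Answer: 4

Derivation:
Step 1: advance 1 -> fork_pos = 0 + 1 = 1. Next multiple of 5 is 5 (not reached); still 0 fragment(s).
Step 2: advance 1 -> fork_pos = 1 + 1 = 2. Next multiple of 5 is 5 (not reached); still 0 fragment(s).
Step 3: advance 8 -> fork_pos = 2 + 8 = 10. Reached multiple(s) of 5: 5, 10 -> fragments 1-2 completed (2 total).
Step 4: advance 2 -> fork_pos = 10 + 2 = 12. Next multiple of 5 is 15 (not reached); still 2 fragment(s).
Step 5: advance 9 -> fork_pos = 12 + 9 = 21. Reached multiple(s) of 5: 15, 20 -> fragments 3-4 completed (4 total).
Step 6: advance 2 -> fork_pos = 21 + 2 = 23. Next multiple of 5 is 25 (not reached); still 4 fragment(s).
Check: final fork_pos = 23; the multiples of 5 that are <= 23 are 5..20 -> 23 // 5 = 4 completed fragment(s).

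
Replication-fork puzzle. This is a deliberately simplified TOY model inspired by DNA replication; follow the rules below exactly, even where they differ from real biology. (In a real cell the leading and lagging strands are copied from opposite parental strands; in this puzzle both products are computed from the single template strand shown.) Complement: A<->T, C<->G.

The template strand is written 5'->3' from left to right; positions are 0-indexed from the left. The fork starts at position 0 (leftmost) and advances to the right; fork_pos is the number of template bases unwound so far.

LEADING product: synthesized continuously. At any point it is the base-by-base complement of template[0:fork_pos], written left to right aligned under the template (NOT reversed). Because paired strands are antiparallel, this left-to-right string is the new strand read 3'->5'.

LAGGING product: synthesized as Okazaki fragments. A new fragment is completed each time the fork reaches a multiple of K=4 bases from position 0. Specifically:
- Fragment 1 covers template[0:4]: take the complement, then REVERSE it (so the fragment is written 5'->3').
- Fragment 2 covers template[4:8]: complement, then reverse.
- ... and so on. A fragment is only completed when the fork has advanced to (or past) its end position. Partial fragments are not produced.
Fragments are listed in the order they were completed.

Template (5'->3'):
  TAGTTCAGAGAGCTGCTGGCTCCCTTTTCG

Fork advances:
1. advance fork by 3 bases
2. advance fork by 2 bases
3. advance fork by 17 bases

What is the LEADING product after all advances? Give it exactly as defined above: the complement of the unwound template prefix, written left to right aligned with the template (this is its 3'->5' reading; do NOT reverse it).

Answer: ATCAAGTCTCTCGACGACCGAG

Derivation:
Step 1: advance 3 -> fork_pos = 0 + 3 = 3.
Step 2: advance 2 -> fork_pos = 3 + 2 = 5.
Step 3: advance 17 -> fork_pos = 5 + 17 = 22.
Unwound prefix: template[0:22] = TAGTTCAGAGAGCTGCTGGCTC
Complement it base by base (A<->T, C<->G), keeping left-to-right order:
  [0:5] TAGTT -> ATCAA
  [5:10] CAGAG -> GTCTC
  [10:15] AGCTG -> TCGAC
  [15:20] CTGGC -> GACCG
  [20:22] TC -> AG
Concatenate: ATCAAGTCTCTCGACGACCGAG (length 22; written aligned with the template, i.e. 3'->5').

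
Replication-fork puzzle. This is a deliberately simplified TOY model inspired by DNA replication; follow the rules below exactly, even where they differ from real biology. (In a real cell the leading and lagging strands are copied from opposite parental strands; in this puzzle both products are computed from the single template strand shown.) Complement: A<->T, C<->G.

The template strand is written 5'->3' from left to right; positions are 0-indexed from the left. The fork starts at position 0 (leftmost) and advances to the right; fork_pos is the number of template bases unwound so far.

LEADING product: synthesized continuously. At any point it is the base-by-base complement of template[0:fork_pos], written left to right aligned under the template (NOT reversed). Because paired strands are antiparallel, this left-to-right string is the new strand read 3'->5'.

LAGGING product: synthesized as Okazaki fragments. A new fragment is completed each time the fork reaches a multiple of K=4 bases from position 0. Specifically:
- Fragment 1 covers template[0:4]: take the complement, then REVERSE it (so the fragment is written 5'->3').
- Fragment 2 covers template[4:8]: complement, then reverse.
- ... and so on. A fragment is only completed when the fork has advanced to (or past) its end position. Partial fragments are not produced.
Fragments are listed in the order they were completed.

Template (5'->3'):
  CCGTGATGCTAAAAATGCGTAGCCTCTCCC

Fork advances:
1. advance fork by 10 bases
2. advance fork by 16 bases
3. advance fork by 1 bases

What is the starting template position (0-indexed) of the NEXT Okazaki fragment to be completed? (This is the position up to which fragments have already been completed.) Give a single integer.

Step 1: advance 10 -> fork_pos = 0 + 10 = 10. Reached multiple(s) of 4: 4, 8 -> fragments 1-2 completed (2 total).
Step 2: advance 16 -> fork_pos = 10 + 16 = 26. Reached multiple(s) of 4: 12, 16, 20, 24 -> fragments 3-6 completed (6 total).
Step 3: advance 1 -> fork_pos = 26 + 1 = 27. Next multiple of 4 is 28 (not reached); still 6 fragment(s).
6 fragment(s) completed, covering template[0:24] (6 x 4 = 24). The next fragment, fragment 7, covers template[24:28], so it starts at position 24.

Answer: 24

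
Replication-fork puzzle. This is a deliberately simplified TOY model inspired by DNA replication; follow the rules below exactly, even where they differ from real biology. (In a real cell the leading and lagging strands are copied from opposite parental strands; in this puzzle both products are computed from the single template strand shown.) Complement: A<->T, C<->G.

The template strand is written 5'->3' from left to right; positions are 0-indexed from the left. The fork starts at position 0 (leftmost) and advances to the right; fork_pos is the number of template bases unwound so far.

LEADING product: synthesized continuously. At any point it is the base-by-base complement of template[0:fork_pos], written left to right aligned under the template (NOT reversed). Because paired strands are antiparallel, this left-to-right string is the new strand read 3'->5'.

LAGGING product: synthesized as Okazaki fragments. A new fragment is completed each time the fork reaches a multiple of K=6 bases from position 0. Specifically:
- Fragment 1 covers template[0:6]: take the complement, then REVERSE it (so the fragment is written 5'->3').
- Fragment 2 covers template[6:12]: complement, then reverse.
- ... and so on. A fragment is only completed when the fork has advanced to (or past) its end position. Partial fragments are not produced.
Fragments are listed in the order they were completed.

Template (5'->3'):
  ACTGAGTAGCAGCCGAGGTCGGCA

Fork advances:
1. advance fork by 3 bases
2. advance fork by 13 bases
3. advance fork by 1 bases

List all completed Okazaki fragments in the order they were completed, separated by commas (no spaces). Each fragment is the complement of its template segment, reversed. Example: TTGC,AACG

Answer: CTCAGT,CTGCTA

Derivation:
Step 1: advance 3 -> fork_pos = 0 + 3 = 3. Next multiple of 6 is 6 (not reached); still 0 fragment(s).
Step 2: advance 13 -> fork_pos = 3 + 13 = 16. Reached multiple(s) of 6: 6, 12 -> fragments 1-2 completed (2 total).
Step 3: advance 1 -> fork_pos = 16 + 1 = 17. Next multiple of 6 is 18 (not reached); still 2 fragment(s).
Final fork_pos = 17, so 2 fragment(s) are complete. Build each: template segment -> complement -> reverse.
Fragment 1: template[0:6] = ACTGAG -> complement TGACTC -> reversed CTCAGT
Fragment 2: template[6:12] = TAGCAG -> complement ATCGTC -> reversed CTGCTA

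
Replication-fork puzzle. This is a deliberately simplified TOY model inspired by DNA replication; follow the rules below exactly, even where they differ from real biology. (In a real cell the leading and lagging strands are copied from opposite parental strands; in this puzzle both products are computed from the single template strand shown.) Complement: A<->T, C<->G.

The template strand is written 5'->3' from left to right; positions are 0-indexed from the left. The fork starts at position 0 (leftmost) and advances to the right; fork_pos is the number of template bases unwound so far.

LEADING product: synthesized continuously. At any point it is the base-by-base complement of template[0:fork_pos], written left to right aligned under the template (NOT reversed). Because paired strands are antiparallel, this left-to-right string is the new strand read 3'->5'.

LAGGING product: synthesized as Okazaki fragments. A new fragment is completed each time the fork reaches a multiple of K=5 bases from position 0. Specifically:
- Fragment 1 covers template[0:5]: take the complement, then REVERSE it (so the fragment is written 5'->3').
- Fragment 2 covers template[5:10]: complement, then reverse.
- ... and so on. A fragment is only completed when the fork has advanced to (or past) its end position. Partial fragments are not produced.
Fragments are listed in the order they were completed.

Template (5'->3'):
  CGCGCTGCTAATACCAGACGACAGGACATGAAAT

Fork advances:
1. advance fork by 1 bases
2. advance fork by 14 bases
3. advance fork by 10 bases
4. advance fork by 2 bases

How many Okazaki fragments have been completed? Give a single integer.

Step 1: advance 1 -> fork_pos = 0 + 1 = 1. Next multiple of 5 is 5 (not reached); still 0 fragment(s).
Step 2: advance 14 -> fork_pos = 1 + 14 = 15. Reached multiple(s) of 5: 5, 10, 15 -> fragments 1-3 completed (3 total).
Step 3: advance 10 -> fork_pos = 15 + 10 = 25. Reached multiple(s) of 5: 20, 25 -> fragments 4-5 completed (5 total).
Step 4: advance 2 -> fork_pos = 25 + 2 = 27. Next multiple of 5 is 30 (not reached); still 5 fragment(s).
Check: final fork_pos = 27; the multiples of 5 that are <= 27 are 5..25 -> 27 // 5 = 5 completed fragment(s).

Answer: 5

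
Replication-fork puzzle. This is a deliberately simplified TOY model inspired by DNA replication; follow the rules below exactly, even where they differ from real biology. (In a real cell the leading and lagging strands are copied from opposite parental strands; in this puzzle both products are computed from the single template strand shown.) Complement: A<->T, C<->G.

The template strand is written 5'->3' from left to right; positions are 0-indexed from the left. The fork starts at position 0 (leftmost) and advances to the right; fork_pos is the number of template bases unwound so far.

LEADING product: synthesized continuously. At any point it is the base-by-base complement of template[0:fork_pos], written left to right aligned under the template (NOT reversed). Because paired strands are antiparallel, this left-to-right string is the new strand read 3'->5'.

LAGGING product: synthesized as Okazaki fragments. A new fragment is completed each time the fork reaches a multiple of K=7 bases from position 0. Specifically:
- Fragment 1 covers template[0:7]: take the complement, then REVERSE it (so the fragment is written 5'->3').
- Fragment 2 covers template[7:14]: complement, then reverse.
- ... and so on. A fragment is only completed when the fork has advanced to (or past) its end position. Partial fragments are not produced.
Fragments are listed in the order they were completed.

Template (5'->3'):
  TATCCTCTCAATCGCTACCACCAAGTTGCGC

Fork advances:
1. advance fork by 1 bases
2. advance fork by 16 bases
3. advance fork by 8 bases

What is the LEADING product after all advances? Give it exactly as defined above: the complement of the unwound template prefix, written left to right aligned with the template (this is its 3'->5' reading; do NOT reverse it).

Answer: ATAGGAGAGTTAGCGATGGTGGTTC

Derivation:
Step 1: advance 1 -> fork_pos = 0 + 1 = 1.
Step 2: advance 16 -> fork_pos = 1 + 16 = 17.
Step 3: advance 8 -> fork_pos = 17 + 8 = 25.
Unwound prefix: template[0:25] = TATCCTCTCAATCGCTACCACCAAG
Complement it base by base (A<->T, C<->G), keeping left-to-right order:
  [0:5] TATCC -> ATAGG
  [5:10] TCTCA -> AGAGT
  [10:15] ATCGC -> TAGCG
  [15:20] TACCA -> ATGGT
  [20:25] CCAAG -> GGTTC
Concatenate: ATAGGAGAGTTAGCGATGGTGGTTC (length 25; written aligned with the template, i.e. 3'->5').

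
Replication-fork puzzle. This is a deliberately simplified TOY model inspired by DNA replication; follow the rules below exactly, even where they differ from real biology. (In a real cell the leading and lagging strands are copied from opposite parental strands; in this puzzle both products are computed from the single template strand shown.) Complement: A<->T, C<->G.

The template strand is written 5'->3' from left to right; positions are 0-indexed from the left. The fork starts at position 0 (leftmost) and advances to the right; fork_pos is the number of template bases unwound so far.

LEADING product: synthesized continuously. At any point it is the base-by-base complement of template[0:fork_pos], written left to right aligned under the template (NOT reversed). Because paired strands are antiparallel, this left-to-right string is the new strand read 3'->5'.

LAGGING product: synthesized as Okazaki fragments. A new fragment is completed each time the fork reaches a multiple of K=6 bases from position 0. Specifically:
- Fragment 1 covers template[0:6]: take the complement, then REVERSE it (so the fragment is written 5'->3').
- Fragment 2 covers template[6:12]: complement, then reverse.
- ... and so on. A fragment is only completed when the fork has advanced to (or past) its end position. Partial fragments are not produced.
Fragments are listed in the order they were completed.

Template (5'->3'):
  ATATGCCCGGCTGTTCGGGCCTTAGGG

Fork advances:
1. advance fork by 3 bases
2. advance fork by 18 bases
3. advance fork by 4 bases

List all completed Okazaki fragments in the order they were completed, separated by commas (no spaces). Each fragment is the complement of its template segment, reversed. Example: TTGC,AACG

Answer: GCATAT,AGCCGG,CCGAAC,TAAGGC

Derivation:
Step 1: advance 3 -> fork_pos = 0 + 3 = 3. Next multiple of 6 is 6 (not reached); still 0 fragment(s).
Step 2: advance 18 -> fork_pos = 3 + 18 = 21. Reached multiple(s) of 6: 6, 12, 18 -> fragments 1-3 completed (3 total).
Step 3: advance 4 -> fork_pos = 21 + 4 = 25. Reached multiple(s) of 6: 24 -> fragment 4 completed (4 total).
Final fork_pos = 25, so 4 fragment(s) are complete. Build each: template segment -> complement -> reverse.
Fragment 1: template[0:6] = ATATGC -> complement TATACG -> reversed GCATAT
Fragment 2: template[6:12] = CCGGCT -> complement GGCCGA -> reversed AGCCGG
Fragment 3: template[12:18] = GTTCGG -> complement CAAGCC -> reversed CCGAAC
Fragment 4: template[18:24] = GCCTTA -> complement CGGAAT -> reversed TAAGGC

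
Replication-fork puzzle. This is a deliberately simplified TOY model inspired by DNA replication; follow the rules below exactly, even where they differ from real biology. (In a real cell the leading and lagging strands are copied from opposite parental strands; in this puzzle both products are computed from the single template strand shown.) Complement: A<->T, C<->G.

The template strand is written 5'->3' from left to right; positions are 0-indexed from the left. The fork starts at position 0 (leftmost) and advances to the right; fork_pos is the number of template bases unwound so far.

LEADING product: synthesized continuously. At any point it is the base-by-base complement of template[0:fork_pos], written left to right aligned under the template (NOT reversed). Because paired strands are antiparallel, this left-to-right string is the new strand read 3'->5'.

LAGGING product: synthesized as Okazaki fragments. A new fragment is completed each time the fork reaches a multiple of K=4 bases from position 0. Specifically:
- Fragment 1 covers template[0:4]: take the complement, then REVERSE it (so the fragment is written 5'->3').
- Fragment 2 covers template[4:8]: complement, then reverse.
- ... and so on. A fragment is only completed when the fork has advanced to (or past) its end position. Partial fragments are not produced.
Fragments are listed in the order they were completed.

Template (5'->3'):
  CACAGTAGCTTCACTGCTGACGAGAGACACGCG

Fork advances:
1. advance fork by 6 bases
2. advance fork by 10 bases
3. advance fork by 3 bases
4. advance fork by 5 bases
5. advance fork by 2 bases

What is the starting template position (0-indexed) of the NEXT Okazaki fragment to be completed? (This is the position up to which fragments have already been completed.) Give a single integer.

Step 1: advance 6 -> fork_pos = 0 + 6 = 6. Reached multiple(s) of 4: 4 -> fragment 1 completed (1 total).
Step 2: advance 10 -> fork_pos = 6 + 10 = 16. Reached multiple(s) of 4: 8, 12, 16 -> fragments 2-4 completed (4 total).
Step 3: advance 3 -> fork_pos = 16 + 3 = 19. Next multiple of 4 is 20 (not reached); still 4 fragment(s).
Step 4: advance 5 -> fork_pos = 19 + 5 = 24. Reached multiple(s) of 4: 20, 24 -> fragments 5-6 completed (6 total).
Step 5: advance 2 -> fork_pos = 24 + 2 = 26. Next multiple of 4 is 28 (not reached); still 6 fragment(s).
6 fragment(s) completed, covering template[0:24] (6 x 4 = 24). The next fragment, fragment 7, covers template[24:28], so it starts at position 24.

Answer: 24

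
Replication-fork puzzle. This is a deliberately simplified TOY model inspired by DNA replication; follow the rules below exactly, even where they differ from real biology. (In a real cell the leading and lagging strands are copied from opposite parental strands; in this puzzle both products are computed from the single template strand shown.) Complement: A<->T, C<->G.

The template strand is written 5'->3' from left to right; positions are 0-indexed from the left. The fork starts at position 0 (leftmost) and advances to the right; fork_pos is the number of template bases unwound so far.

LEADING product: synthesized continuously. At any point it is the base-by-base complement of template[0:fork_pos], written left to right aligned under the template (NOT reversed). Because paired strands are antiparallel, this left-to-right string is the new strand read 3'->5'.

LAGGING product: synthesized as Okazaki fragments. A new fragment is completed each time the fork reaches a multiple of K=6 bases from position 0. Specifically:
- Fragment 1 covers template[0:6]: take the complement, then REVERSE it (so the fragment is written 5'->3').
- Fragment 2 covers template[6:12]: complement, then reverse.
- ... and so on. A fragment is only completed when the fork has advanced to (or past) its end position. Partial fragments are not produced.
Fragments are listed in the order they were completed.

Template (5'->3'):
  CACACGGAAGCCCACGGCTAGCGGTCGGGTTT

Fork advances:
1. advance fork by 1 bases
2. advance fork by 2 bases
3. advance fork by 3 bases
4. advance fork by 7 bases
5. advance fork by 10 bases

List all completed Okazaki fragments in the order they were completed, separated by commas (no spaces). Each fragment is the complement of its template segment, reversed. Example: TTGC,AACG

Step 1: advance 1 -> fork_pos = 0 + 1 = 1. Next multiple of 6 is 6 (not reached); still 0 fragment(s).
Step 2: advance 2 -> fork_pos = 1 + 2 = 3. Next multiple of 6 is 6 (not reached); still 0 fragment(s).
Step 3: advance 3 -> fork_pos = 3 + 3 = 6. Reached multiple(s) of 6: 6 -> fragment 1 completed (1 total).
Step 4: advance 7 -> fork_pos = 6 + 7 = 13. Reached multiple(s) of 6: 12 -> fragment 2 completed (2 total).
Step 5: advance 10 -> fork_pos = 13 + 10 = 23. Reached multiple(s) of 6: 18 -> fragment 3 completed (3 total).
Final fork_pos = 23, so 3 fragment(s) are complete. Build each: template segment -> complement -> reverse.
Fragment 1: template[0:6] = CACACG -> complement GTGTGC -> reversed CGTGTG
Fragment 2: template[6:12] = GAAGCC -> complement CTTCGG -> reversed GGCTTC
Fragment 3: template[12:18] = CACGGC -> complement GTGCCG -> reversed GCCGTG

Answer: CGTGTG,GGCTTC,GCCGTG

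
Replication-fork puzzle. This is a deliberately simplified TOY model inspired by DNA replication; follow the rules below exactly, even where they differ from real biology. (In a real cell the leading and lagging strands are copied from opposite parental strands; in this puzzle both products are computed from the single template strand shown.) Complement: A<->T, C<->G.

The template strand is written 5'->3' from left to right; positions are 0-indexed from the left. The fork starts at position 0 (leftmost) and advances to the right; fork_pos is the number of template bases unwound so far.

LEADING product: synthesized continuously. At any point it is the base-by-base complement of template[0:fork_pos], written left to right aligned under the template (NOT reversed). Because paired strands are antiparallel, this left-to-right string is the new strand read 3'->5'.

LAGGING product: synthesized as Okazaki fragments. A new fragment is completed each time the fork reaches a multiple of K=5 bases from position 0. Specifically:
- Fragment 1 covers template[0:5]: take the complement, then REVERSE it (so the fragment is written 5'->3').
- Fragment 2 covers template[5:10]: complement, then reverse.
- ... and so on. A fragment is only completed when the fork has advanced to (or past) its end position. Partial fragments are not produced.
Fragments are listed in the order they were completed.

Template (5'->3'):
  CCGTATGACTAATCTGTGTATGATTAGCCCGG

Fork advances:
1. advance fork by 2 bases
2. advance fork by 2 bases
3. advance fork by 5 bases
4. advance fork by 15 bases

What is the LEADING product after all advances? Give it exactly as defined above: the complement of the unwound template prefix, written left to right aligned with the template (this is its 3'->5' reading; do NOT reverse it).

Answer: GGCATACTGATTAGACACATACTA

Derivation:
Step 1: advance 2 -> fork_pos = 0 + 2 = 2.
Step 2: advance 2 -> fork_pos = 2 + 2 = 4.
Step 3: advance 5 -> fork_pos = 4 + 5 = 9.
Step 4: advance 15 -> fork_pos = 9 + 15 = 24.
Unwound prefix: template[0:24] = CCGTATGACTAATCTGTGTATGAT
Complement it base by base (A<->T, C<->G), keeping left-to-right order:
  [0:5] CCGTA -> GGCAT
  [5:10] TGACT -> ACTGA
  [10:15] AATCT -> TTAGA
  [15:20] GTGTA -> CACAT
  [20:24] TGAT -> ACTA
Concatenate: GGCATACTGATTAGACACATACTA (length 24; written aligned with the template, i.e. 3'->5').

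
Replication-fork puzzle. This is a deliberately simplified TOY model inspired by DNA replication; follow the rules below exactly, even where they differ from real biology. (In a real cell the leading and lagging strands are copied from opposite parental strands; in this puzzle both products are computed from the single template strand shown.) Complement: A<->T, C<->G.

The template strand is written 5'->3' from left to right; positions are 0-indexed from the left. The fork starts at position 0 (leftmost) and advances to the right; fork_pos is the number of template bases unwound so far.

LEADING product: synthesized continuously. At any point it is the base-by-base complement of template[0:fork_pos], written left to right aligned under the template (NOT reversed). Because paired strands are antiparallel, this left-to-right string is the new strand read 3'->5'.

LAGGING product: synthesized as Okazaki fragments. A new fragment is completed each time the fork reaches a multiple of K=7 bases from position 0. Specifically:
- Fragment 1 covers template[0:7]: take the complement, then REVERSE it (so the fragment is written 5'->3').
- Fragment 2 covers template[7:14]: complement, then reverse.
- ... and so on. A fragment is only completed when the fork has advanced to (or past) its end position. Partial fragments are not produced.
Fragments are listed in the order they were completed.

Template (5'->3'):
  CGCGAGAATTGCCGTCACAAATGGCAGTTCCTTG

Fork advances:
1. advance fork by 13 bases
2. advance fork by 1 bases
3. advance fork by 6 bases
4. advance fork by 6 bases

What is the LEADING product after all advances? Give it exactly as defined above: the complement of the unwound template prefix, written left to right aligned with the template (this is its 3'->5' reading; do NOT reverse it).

Answer: GCGCTCTTAACGGCAGTGTTTACCGT

Derivation:
Step 1: advance 13 -> fork_pos = 0 + 13 = 13.
Step 2: advance 1 -> fork_pos = 13 + 1 = 14.
Step 3: advance 6 -> fork_pos = 14 + 6 = 20.
Step 4: advance 6 -> fork_pos = 20 + 6 = 26.
Unwound prefix: template[0:26] = CGCGAGAATTGCCGTCACAAATGGCA
Complement it base by base (A<->T, C<->G), keeping left-to-right order:
  [0:5] CGCGA -> GCGCT
  [5:10] GAATT -> CTTAA
  [10:15] GCCGT -> CGGCA
  [15:20] CACAA -> GTGTT
  [20:25] ATGGC -> TACCG
  [25:26] A -> T
Concatenate: GCGCTCTTAACGGCAGTGTTTACCGT (length 26; written aligned with the template, i.e. 3'->5').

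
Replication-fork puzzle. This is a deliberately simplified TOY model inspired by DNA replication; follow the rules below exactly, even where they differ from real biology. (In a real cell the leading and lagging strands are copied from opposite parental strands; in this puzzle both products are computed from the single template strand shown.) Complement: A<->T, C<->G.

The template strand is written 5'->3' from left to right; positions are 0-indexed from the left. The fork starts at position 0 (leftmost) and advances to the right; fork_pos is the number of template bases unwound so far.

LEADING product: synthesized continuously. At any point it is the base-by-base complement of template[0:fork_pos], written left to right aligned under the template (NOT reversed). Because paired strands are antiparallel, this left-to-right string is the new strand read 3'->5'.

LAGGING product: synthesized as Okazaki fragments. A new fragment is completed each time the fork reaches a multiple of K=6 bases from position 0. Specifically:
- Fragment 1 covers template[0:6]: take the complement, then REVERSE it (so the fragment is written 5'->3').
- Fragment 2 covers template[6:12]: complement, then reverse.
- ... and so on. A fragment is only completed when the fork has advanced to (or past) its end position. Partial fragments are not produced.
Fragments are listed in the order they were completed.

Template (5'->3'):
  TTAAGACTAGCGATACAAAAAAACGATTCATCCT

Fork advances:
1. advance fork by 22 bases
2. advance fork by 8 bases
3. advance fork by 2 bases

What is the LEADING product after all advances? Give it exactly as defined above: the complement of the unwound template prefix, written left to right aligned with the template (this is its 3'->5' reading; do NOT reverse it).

Answer: AATTCTGATCGCTATGTTTTTTTGCTAAGTAG

Derivation:
Step 1: advance 22 -> fork_pos = 0 + 22 = 22.
Step 2: advance 8 -> fork_pos = 22 + 8 = 30.
Step 3: advance 2 -> fork_pos = 30 + 2 = 32.
Unwound prefix: template[0:32] = TTAAGACTAGCGATACAAAAAAACGATTCATC
Complement it base by base (A<->T, C<->G), keeping left-to-right order:
  [0:5] TTAAG -> AATTC
  [5:10] ACTAG -> TGATC
  [10:15] CGATA -> GCTAT
  [15:20] CAAAA -> GTTTT
  [20:25] AAACG -> TTTGC
  [25:30] ATTCA -> TAAGT
  [30:32] TC -> AG
Concatenate: AATTCTGATCGCTATGTTTTTTTGCTAAGTAG (length 32; written aligned with the template, i.e. 3'->5').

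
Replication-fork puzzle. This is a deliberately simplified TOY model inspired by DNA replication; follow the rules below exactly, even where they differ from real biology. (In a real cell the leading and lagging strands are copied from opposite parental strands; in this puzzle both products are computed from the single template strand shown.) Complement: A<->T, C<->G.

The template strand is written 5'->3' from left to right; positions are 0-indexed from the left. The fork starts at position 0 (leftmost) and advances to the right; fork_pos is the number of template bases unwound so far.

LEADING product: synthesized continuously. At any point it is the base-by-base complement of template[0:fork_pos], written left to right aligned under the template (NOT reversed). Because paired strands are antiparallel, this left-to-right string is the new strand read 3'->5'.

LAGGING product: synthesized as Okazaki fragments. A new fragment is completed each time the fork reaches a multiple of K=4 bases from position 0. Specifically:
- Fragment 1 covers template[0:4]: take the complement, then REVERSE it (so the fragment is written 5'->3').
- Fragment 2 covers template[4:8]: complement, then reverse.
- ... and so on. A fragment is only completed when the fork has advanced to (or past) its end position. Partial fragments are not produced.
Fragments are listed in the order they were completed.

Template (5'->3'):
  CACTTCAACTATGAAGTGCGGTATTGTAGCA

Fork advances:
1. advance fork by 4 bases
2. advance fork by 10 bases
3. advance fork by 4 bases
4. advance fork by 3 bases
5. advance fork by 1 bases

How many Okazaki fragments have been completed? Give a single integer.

Answer: 5

Derivation:
Step 1: advance 4 -> fork_pos = 0 + 4 = 4. Reached multiple(s) of 4: 4 -> fragment 1 completed (1 total).
Step 2: advance 10 -> fork_pos = 4 + 10 = 14. Reached multiple(s) of 4: 8, 12 -> fragments 2-3 completed (3 total).
Step 3: advance 4 -> fork_pos = 14 + 4 = 18. Reached multiple(s) of 4: 16 -> fragment 4 completed (4 total).
Step 4: advance 3 -> fork_pos = 18 + 3 = 21. Reached multiple(s) of 4: 20 -> fragment 5 completed (5 total).
Step 5: advance 1 -> fork_pos = 21 + 1 = 22. Next multiple of 4 is 24 (not reached); still 5 fragment(s).
Check: final fork_pos = 22; the multiples of 4 that are <= 22 are 4..20 -> 22 // 4 = 5 completed fragment(s).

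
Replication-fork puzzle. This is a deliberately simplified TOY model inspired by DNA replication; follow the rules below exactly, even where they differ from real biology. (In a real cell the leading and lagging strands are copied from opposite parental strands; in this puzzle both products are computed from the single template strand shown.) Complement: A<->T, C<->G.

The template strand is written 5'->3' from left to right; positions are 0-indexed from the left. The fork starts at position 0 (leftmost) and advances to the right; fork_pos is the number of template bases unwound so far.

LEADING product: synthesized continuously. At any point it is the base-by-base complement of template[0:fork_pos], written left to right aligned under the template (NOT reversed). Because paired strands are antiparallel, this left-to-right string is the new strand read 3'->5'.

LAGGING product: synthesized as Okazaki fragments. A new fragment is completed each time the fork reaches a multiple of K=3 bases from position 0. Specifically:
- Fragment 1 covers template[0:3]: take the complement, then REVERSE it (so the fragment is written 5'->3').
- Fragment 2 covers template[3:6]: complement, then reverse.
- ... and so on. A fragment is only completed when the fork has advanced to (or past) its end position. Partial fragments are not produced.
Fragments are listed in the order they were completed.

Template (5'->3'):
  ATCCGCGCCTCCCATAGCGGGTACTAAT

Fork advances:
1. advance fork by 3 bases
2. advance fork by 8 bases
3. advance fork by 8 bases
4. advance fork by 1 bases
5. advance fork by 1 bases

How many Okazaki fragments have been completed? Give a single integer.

Step 1: advance 3 -> fork_pos = 0 + 3 = 3. Reached multiple(s) of 3: 3 -> fragment 1 completed (1 total).
Step 2: advance 8 -> fork_pos = 3 + 8 = 11. Reached multiple(s) of 3: 6, 9 -> fragments 2-3 completed (3 total).
Step 3: advance 8 -> fork_pos = 11 + 8 = 19. Reached multiple(s) of 3: 12, 15, 18 -> fragments 4-6 completed (6 total).
Step 4: advance 1 -> fork_pos = 19 + 1 = 20. Next multiple of 3 is 21 (not reached); still 6 fragment(s).
Step 5: advance 1 -> fork_pos = 20 + 1 = 21. Reached multiple(s) of 3: 21 -> fragment 7 completed (7 total).
Check: final fork_pos = 21; the multiples of 3 that are <= 21 are 3..21 -> 21 // 3 = 7 completed fragment(s).

Answer: 7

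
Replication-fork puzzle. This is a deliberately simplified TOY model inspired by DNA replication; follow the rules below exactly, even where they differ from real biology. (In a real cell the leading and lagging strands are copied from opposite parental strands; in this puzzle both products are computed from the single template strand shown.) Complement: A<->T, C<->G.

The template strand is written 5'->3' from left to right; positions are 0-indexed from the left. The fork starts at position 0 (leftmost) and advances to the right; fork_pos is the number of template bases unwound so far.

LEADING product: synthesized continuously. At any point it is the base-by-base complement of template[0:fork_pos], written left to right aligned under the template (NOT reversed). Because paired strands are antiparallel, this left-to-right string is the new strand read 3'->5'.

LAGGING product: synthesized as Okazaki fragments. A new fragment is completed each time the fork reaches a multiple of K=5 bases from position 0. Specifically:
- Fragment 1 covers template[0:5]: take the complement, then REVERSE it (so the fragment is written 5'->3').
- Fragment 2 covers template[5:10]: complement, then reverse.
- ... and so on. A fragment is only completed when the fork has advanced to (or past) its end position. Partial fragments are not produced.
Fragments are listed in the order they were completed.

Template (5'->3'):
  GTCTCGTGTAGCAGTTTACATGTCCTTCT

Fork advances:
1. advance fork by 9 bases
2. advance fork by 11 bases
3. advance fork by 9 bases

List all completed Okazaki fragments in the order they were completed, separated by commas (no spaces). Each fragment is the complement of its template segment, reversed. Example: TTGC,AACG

Step 1: advance 9 -> fork_pos = 0 + 9 = 9. Reached multiple(s) of 5: 5 -> fragment 1 completed (1 total).
Step 2: advance 11 -> fork_pos = 9 + 11 = 20. Reached multiple(s) of 5: 10, 15, 20 -> fragments 2-4 completed (4 total).
Step 3: advance 9 -> fork_pos = 20 + 9 = 29. Reached multiple(s) of 5: 25 -> fragment 5 completed (5 total).
Final fork_pos = 29, so 5 fragment(s) are complete. Build each: template segment -> complement -> reverse.
Fragment 1: template[0:5] = GTCTC -> complement CAGAG -> reversed GAGAC
Fragment 2: template[5:10] = GTGTA -> complement CACAT -> reversed TACAC
Fragment 3: template[10:15] = GCAGT -> complement CGTCA -> reversed ACTGC
Fragment 4: template[15:20] = TTACA -> complement AATGT -> reversed TGTAA
Fragment 5: template[20:25] = TGTCC -> complement ACAGG -> reversed GGACA

Answer: GAGAC,TACAC,ACTGC,TGTAA,GGACA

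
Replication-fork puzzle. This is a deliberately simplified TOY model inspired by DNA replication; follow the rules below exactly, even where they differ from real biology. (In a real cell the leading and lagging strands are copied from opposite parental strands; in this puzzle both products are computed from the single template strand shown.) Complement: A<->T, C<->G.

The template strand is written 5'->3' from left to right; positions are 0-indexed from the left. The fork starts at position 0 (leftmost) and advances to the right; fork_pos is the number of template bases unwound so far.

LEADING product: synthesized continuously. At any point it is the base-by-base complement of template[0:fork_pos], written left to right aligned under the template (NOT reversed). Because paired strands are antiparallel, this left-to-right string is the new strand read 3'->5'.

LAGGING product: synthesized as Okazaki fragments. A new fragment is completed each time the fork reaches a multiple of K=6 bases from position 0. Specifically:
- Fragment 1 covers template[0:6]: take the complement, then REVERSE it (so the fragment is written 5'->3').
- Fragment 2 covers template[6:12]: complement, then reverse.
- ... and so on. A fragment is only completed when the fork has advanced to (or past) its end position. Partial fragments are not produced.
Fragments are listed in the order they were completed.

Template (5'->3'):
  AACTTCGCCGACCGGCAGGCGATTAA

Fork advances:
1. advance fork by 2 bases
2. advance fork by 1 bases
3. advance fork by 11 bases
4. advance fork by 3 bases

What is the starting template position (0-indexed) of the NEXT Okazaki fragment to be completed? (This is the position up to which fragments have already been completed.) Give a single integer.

Answer: 12

Derivation:
Step 1: advance 2 -> fork_pos = 0 + 2 = 2. Next multiple of 6 is 6 (not reached); still 0 fragment(s).
Step 2: advance 1 -> fork_pos = 2 + 1 = 3. Next multiple of 6 is 6 (not reached); still 0 fragment(s).
Step 3: advance 11 -> fork_pos = 3 + 11 = 14. Reached multiple(s) of 6: 6, 12 -> fragments 1-2 completed (2 total).
Step 4: advance 3 -> fork_pos = 14 + 3 = 17. Next multiple of 6 is 18 (not reached); still 2 fragment(s).
2 fragment(s) completed, covering template[0:12] (2 x 6 = 12). The next fragment, fragment 3, covers template[12:18], so it starts at position 12.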